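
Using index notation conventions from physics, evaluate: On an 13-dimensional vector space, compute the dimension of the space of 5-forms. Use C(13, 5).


The dimension of the space of p-forms on an n-dimensional space is C(n, p).
n = 13, p = 5
C(13, 5) = 13! / (5! * 8!) = 1287

1287


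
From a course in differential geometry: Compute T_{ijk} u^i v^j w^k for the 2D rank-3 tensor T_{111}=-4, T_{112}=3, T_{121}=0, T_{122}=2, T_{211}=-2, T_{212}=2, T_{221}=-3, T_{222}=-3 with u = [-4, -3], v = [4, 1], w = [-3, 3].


S = sum over i,j,k of T_{ijk} u_i v_j w_k. Expanding all 8 terms:
T_{111}*u_1*v_1*w_1 = -4*-4*4*-3 = -192  (running total: -192)
T_{112}*u_1*v_1*w_2 = 3*-4*4*3 = -144  (running total: -336)
T_{121}*u_1*v_2*w_1 = 0*-4*1*-3 = 0  (running total: -336)
T_{122}*u_1*v_2*w_2 = 2*-4*1*3 = -24  (running total: -360)
T_{211}*u_2*v_1*w_1 = -2*-3*4*-3 = -72  (running total: -432)
T_{212}*u_2*v_1*w_2 = 2*-3*4*3 = -72  (running total: -504)
T_{221}*u_2*v_2*w_1 = -3*-3*1*-3 = -27  (running total: -531)
T_{222}*u_2*v_2*w_2 = -3*-3*1*3 = 27  (running total: -504)
S = -504

-504


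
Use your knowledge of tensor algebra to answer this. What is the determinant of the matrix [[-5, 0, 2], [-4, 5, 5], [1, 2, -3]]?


Expanding along the first row, det(A) = a11*M_11 - a12*M_12 + a13*M_13, where M_1j is the (1,j) minor.
Minor M_11 = 5*-3 - 5*2 = -25
Minor M_12 = -4*-3 - 5*1 = 7
Minor M_13 = -4*2 - 5*1 = -13
det = -5*(-25) - 0*(7) + 2*(-13)
    = 125 - 0 + -26
    = 99

99


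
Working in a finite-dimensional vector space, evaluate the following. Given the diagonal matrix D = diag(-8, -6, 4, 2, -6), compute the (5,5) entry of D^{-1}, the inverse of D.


For a diagonal matrix, the inverse has entries (D^{-1})_{ii} = 1/d_{ii}.
The diagonal entries are: d_{11} = -8, d_{22} = -6, d_{33} = 4, d_{44} = 2, d_{55} = -6
We need (D^{-1})_{55} = 1/d_{55} = 1/-6 = -1/6

-1/6


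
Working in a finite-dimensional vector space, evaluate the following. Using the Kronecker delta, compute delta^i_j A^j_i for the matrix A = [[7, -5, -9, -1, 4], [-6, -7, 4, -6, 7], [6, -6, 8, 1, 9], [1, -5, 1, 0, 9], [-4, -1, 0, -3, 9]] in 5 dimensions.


The contraction (trace) of a rank-2 tensor is the sum of its diagonal elements.
Diagonal entries: A[1,1] = 7, A[2,2] = -7, A[3,3] = 8, A[4,4] = 0, A[5,5] = 9
Tr(A) = 7 + -7 + 8 + 0 + 9 = 17

17


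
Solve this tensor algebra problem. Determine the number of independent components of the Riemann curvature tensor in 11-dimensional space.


The Riemann tensor in d dimensions has d^2(d^2 - 1)/12 independent components.
d = 11, so d^2 = 121
d^2 - 1 = 120
d^2(d^2 - 1) = 121 * 120 = 14520
Divide by 12: 14520 / 12 = 1210

1210


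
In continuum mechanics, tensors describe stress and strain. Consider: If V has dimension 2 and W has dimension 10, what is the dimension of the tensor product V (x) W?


The dimension of a tensor product is the product of dimensions.
dim(V) = 2, dim(W) = 10
dim(V (x) W) = 2 * 10 = 20

20


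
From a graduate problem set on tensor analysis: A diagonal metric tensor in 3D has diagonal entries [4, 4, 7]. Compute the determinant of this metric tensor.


For a diagonal metric, the determinant is the product of diagonal entries.
Diagonal entries: 4, 4, 7
det(g) = 4 * 4 * 7 = 112

112


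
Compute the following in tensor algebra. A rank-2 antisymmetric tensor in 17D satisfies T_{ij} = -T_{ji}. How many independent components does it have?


An antisymmetric rank-2 tensor satisfies A_{ij} = -A_{ji}, so diagonal entries are zero.
The independent components are the upper-triangular entries: C(n, 2) = n(n-1)/2.
n = 17
C(17, 2) = 17 * 16 / 2 = 272 / 2 = 136

136


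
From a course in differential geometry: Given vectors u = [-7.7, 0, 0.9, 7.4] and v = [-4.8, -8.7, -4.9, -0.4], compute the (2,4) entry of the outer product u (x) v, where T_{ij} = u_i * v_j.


The outer product entry T_{ij} = u_i * v_j.
We need i=2, j=4.
u_2 = 0, v_4 = -0.4
T_{2,4} = 0 * -0.4 = 0

0


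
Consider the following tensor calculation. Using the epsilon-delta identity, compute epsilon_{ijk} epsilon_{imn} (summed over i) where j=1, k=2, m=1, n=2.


Using the identity: epsilon_{ijk} epsilon_{imn} = delta_{jm} delta_{kn} - delta_{jn} delta_{km}.
delta_{11} = 1
delta_{22} = 1
delta_{12} = 0
delta_{21} = 0
Result = 1 * 1 - 0 * 0 = 1 - 0 = 1

1


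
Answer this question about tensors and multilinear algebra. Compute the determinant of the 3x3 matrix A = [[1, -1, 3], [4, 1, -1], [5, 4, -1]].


Expanding along the first row, det(A) = a11*M_11 - a12*M_12 + a13*M_13, where M_1j is the (1,j) minor.
Minor M_11 = 1*-1 - -1*4 = 3
Minor M_12 = 4*-1 - -1*5 = 1
Minor M_13 = 4*4 - 1*5 = 11
det = 1*(3) - -1*(1) + 3*(11)
    = 3 - -1 + 33
    = 37

37


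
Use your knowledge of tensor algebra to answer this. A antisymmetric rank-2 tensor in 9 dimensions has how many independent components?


A antisymmetric rank-2 tensor in d dimensions has d(d-1)/2 independent components.
d = 9
d(d-1)/2 = 9 * 8 / 2 = 72 / 2 = 36

36


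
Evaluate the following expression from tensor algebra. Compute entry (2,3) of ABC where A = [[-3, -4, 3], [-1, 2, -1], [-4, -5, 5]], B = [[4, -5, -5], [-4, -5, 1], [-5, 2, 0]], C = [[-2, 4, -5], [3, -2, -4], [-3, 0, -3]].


(ABC)_{23} = sum_m (AB)_{2m} C_{m3}. First compute row 2 of AB.
(AB)_{21} = -1*4 + 2*-4 + -1*-5 = -7
(AB)_{22} = -1*-5 + 2*-5 + -1*2 = -7
(AB)_{23} = -1*-5 + 2*1 + -1*0 = 7
Now contract with column 3 of C:
(AB)_{21} * C_{13} = -7 * -5 = 35
(AB)_{22} * C_{23} = -7 * -4 = 28
(AB)_{23} * C_{33} = 7 * -3 = -21
(ABC)_{23} = 35 + 28 + -21 = 42

42


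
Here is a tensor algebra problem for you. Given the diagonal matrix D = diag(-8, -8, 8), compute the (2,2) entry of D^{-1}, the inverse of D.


For a diagonal matrix, the inverse has entries (D^{-1})_{ii} = 1/d_{ii}.
The diagonal entries are: d_{11} = -8, d_{22} = -8, d_{33} = 8
We need (D^{-1})_{22} = 1/d_{22} = 1/-8 = -1/8

-1/8


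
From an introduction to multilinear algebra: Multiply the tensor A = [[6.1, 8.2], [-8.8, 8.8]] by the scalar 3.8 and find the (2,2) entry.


Scalar multiplication: (cA)_{ij} = c * A_{ij}.
c = 3.8
A_{22} = 8.8
(cA)_{22} = 3.8 * 8.8 = 33.44

33.44


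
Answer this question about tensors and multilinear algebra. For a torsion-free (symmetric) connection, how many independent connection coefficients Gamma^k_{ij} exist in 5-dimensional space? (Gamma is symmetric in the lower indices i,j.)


Christoffel symbols Gamma^k_{ij} are symmetric in i,j, so there are d * d(d+1)/2 independent symbols.
d = 5
d(d+1)/2 = 5 * 6 / 2 = 15
Total = 5 * 15 = 75

75


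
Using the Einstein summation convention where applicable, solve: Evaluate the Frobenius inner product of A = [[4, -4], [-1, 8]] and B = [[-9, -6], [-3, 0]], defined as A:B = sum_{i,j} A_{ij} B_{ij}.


A:B = sum over all i,j of A_{ij} * B_{ij}.
Row 1: 4*-9=-36, -4*-6=24 => row sum = -12
Row 2: -1*-3=3, 8*0=0 => row sum = 3
Total = -12 + 3 = -9

-9


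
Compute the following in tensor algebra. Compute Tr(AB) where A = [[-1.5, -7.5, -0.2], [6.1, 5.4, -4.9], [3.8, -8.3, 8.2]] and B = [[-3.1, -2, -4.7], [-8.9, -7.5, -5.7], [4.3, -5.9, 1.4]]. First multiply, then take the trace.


Tr(AB) = sum_i (AB)_{ii} where (AB)_{ii} = sum_k A_{ik} B_{ki}.
(AB)_{11} = -1.5*-3.1 + -7.5*-8.9 + -0.2*4.3 = 70.54
(AB)_{22} = 6.1*-2 + 5.4*-7.5 + -4.9*-5.9 = -23.79
(AB)_{33} = 3.8*-4.7 + -8.3*-5.7 + 8.2*1.4 = 40.93
Tr(AB) = 70.54 + -23.79 + 40.93 = 87.68

87.68


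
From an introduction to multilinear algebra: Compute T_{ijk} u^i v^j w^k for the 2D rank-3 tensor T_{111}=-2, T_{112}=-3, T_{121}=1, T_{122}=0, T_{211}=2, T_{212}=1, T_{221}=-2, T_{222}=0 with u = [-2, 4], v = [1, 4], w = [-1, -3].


S = sum over i,j,k of T_{ijk} u_i v_j w_k. Expanding all 8 terms:
T_{111}*u_1*v_1*w_1 = -2*-2*1*-1 = -4  (running total: -4)
T_{112}*u_1*v_1*w_2 = -3*-2*1*-3 = -18  (running total: -22)
T_{121}*u_1*v_2*w_1 = 1*-2*4*-1 = 8  (running total: -14)
T_{122}*u_1*v_2*w_2 = 0*-2*4*-3 = 0  (running total: -14)
T_{211}*u_2*v_1*w_1 = 2*4*1*-1 = -8  (running total: -22)
T_{212}*u_2*v_1*w_2 = 1*4*1*-3 = -12  (running total: -34)
T_{221}*u_2*v_2*w_1 = -2*4*4*-1 = 32  (running total: -2)
T_{222}*u_2*v_2*w_2 = 0*4*4*-3 = 0  (running total: -2)
S = -2

-2


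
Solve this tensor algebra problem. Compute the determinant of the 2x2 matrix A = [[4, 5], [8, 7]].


For a 2x2 matrix [[a, b], [c, d]], det = a*d - b*c.
a = 4, b = 5, c = 8, d = 7
a*d = 4 * 7 = 28
b*c = 5 * 8 = 40
det = 28 - 40 = -12

-12


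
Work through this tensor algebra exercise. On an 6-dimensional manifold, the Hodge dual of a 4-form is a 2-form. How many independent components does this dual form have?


The Hodge dual of a p-form on an n-dimensional manifold is an (n-p)-form.
n = 6, p = 4, so dual degree = 6 - 4 = 2
The number of components is C(n, n-p) = C(6, 2) = 15

15


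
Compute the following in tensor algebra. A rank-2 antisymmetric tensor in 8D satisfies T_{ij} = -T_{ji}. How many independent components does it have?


An antisymmetric rank-2 tensor satisfies A_{ij} = -A_{ji}, so diagonal entries are zero.
The independent components are the upper-triangular entries: C(n, 2) = n(n-1)/2.
n = 8
C(8, 2) = 8 * 7 / 2 = 56 / 2 = 28

28


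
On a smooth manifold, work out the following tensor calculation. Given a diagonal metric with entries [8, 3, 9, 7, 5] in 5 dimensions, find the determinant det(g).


For a diagonal metric, the determinant is the product of diagonal entries.
Diagonal entries: 8, 3, 9, 7, 5
det(g) = 8 * 3 * 9 * 7 * 5 = 7560

7560


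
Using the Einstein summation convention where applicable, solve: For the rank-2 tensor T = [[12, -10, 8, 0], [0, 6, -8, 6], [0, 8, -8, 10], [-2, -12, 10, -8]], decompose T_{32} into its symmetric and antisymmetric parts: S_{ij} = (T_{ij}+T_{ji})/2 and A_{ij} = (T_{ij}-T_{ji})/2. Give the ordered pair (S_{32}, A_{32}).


T_{32} = 8
T_{23} = -8
S_{32} = (8 + -8)/2 = 0/2 = 0
A_{32} = (8 - -8)/2 = 16/2 = 8
Check: S + A = 0 + 8 = 8 = T_{32}.

(0, 8)


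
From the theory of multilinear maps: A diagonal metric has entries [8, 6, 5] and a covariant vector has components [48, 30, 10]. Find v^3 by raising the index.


To raise an index with a diagonal metric: v^i = v_i / g_{ii}.
For index 3: v_3 = 10, g_{33} = 5
v^3 = 10 / 5 = 2

2


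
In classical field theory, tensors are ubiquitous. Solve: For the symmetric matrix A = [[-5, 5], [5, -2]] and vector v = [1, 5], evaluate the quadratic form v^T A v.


First compute Av:
(Av)_1 = -5*1 + 5*5 = 20
(Av)_2 = 5*1 + -2*5 = -5
Av = [20, -5]
Then v^T (Av) = 1*20 + 5*-5
= 20 + -25 = -5

-5


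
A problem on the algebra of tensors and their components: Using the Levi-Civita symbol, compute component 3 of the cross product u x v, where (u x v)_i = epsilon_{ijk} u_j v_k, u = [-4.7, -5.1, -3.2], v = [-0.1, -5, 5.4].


(u x v)_3 = sum_{j,k} epsilon_{3jk} u_j v_k. Only permutations of (1,2,3) contribute; the two non-zero terms are:
eps_{312} u_1 v_2 = 1 * -4.7 * -5 = 23.5
eps_{321} u_2 v_1 = -1 * -5.1 * -0.1 = -0.51
(u x v)_3 = 22.99

22.99


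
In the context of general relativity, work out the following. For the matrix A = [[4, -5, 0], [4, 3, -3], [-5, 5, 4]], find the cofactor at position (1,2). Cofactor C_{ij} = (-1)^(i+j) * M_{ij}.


To find cofactor C_{12}, delete row 1 and column 2.
The resulting 2x2 submatrix is: [[4, -3], [-5, 4]]
Minor M_{12} = 4*4 - -3*-5
  = 16 - 15 = 1
Sign = (-1)^(1+2) = (-1)^3 = -1
Cofactor C_{12} = -1 * 1 = -1

-1


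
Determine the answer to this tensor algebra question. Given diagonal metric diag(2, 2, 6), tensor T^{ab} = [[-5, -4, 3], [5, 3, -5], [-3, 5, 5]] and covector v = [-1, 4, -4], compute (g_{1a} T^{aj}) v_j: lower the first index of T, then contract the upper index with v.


Step 1: lower the first index. For a diagonal metric, g_{ia} T^{aj} = g_{ii} T^{ij} (no sum on i).
g_{11} = 2
S_1{}^1 = 2 * T^{11} = 2 * -5 = -10
S_1{}^2 = 2 * T^{12} = 2 * -4 = -8
S_1{}^3 = 2 * T^{13} = 2 * 3 = 6
Step 2: contract S_1{}^j with v_j.
S_1{}^1 * v_1 = -10 * -1 = 10
S_1{}^2 * v_2 = -8 * 4 = -32
S_1{}^3 * v_3 = 6 * -4 = -24
Result = 10 + -32 + -24 = -46

-46


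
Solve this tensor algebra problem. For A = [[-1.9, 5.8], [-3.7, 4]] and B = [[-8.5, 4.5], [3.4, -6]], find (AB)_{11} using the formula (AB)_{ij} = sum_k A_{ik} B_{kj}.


(AB)_{ij} = sum_k A_{ik} B_{kj}.
For i=1, j=1:
A_{11} * B_{11} = -1.9 * -8.5 = 16.15
A_{12} * B_{21} = 5.8 * 3.4 = 19.72
Sum = 16.15 + 19.72 = 35.87

35.87


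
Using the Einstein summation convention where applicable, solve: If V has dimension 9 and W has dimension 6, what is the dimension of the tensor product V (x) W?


The dimension of a tensor product is the product of dimensions.
dim(V) = 9, dim(W) = 6
dim(V (x) W) = 9 * 6 = 54

54


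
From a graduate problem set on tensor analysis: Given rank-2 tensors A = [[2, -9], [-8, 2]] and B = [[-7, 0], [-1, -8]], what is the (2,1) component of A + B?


Tensor addition is component-wise: (A + B)_{ij} = A_{ij} + B_{ij}.
A_{21} = -8
B_{21} = -1
(A + B)_{21} = -8 + -1 = -9

-9


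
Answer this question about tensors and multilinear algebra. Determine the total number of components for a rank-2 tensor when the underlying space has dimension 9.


The number of components of a rank-r tensor in d dimensions is d^r.
Here d = 9 and r = 2.
9^2 = 81

81


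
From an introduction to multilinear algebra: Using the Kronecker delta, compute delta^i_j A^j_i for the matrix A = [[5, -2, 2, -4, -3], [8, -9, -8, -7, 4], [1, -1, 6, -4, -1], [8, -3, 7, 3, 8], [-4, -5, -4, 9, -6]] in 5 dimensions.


The contraction (trace) of a rank-2 tensor is the sum of its diagonal elements.
Diagonal entries: A[1,1] = 5, A[2,2] = -9, A[3,3] = 6, A[4,4] = 3, A[5,5] = -6
Tr(A) = 5 + -9 + 6 + 3 + -6 = -1

-1


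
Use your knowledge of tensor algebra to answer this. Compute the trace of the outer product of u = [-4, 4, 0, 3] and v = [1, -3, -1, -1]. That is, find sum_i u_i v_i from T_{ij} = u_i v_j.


The outer product gives T_{ij} = u_i v_j.
The trace (contraction) is Tr(T) = sum_i T_{ii} = sum_i u_i v_i.
Diagonal entries:
T_{11} = u_1 * v_1 = -4 * 1 = -4
T_{22} = u_2 * v_2 = 4 * -3 = -12
T_{33} = u_3 * v_3 = 0 * -1 = 0
T_{44} = u_4 * v_4 = 3 * -1 = -3
Tr(T) = -4 + -12 + 0 + -3 = -19

-19


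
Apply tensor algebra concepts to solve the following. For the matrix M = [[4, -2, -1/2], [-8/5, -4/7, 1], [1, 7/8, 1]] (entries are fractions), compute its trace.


The trace is the sum of diagonal entries.
Diagonal: M[1,1] = 4, M[2,2] = -4/7, M[3,3] = 1
Tr(M) = 4 + -4/7 + 1
Computing step by step:
After adding M[1,1]: 4
After adding M[2,2]: 24/7
After adding M[3,3]: 31/7
Tr(M) = 31/7

31/7


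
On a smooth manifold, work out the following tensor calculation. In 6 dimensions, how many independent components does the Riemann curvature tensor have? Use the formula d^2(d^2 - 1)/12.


The Riemann tensor in d dimensions has d^2(d^2 - 1)/12 independent components.
d = 6, so d^2 = 36
d^2 - 1 = 35
d^2(d^2 - 1) = 36 * 35 = 1260
Divide by 12: 1260 / 12 = 105

105


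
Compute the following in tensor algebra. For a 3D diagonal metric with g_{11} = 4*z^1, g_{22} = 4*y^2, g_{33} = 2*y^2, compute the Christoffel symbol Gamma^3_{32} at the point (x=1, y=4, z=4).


For a diagonal metric, Gamma^k_{ij} = (1/2) g^{kk} (dg_{ik}/dx_j + dg_{jk}/dx_i - dg_{ij}/dx_k).
The metric is diagonal, so g_{ab} = 0 for a != b.
At the given point: g_{11} = 16, g_{22} = 64, g_{33} = 32
g^{33} = 1/32
dg_{33}/dx_2 = dg_{33}/dx_2 = 16
dg_{23}/dx_3 = 0 (off-diagonal)
dg_{32}/dx_3 = 0 (off-diagonal)
Numerator = 16 + 0 - 0 = 16
Gamma^3_{32} = 16 / (2 * 32) = 1/4

1/4


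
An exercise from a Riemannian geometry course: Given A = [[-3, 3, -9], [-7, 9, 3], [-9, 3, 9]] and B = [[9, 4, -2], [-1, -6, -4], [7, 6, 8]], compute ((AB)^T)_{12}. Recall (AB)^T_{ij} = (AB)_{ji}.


(AB)^T_{ij} = (AB)_{ji} = sum_k A_{jk} B_{ki}.
For i=1, j=2 we need (AB)_{21}:
A_{21} * B_{11} = -7 * 9 = -63
A_{22} * B_{21} = 9 * -1 = -9
A_{23} * B_{31} = 3 * 7 = 21
Sum = -63 + -9 + 21 = -51

-51


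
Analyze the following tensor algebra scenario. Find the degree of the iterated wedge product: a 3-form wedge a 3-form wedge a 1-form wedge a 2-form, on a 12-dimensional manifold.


The degree of a wedge product is the sum of the degrees of the individual forms.
Degrees: 3, 3, 1, 2
Total degree = 3 + 3 + 1 + 2 = 9

9


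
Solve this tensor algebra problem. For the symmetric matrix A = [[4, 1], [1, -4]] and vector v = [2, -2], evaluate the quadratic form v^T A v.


First compute Av:
(Av)_1 = 4*2 + 1*-2 = 6
(Av)_2 = 1*2 + -4*-2 = 10
Av = [6, 10]
Then v^T (Av) = 2*6 + -2*10
= 12 + -20 = -8

-8


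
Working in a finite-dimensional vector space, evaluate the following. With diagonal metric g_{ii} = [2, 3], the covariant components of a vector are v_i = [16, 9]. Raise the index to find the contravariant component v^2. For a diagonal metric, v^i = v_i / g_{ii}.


To raise an index with a diagonal metric: v^i = v_i / g_{ii}.
For index 2: v_2 = 9, g_{22} = 3
v^2 = 9 / 3 = 3

3


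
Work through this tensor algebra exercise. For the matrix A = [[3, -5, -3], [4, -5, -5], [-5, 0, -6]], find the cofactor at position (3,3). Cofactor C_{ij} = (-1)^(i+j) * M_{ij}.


To find cofactor C_{33}, delete row 3 and column 3.
The resulting 2x2 submatrix is: [[3, -5], [4, -5]]
Minor M_{33} = 3*-5 - -5*4
  = -15 - -20 = 5
Sign = (-1)^(3+3) = (-1)^6 = 1
Cofactor C_{33} = 1 * 5 = 5

5


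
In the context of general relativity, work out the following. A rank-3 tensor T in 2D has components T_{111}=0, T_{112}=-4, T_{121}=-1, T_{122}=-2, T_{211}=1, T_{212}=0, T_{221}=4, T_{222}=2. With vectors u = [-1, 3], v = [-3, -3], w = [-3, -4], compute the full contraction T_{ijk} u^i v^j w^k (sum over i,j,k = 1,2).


S = sum over i,j,k of T_{ijk} u_i v_j w_k. Expanding all 8 terms:
T_{111}*u_1*v_1*w_1 = 0*-1*-3*-3 = 0  (running total: 0)
T_{112}*u_1*v_1*w_2 = -4*-1*-3*-4 = 48  (running total: 48)
T_{121}*u_1*v_2*w_1 = -1*-1*-3*-3 = 9  (running total: 57)
T_{122}*u_1*v_2*w_2 = -2*-1*-3*-4 = 24  (running total: 81)
T_{211}*u_2*v_1*w_1 = 1*3*-3*-3 = 27  (running total: 108)
T_{212}*u_2*v_1*w_2 = 0*3*-3*-4 = 0  (running total: 108)
T_{221}*u_2*v_2*w_1 = 4*3*-3*-3 = 108  (running total: 216)
T_{222}*u_2*v_2*w_2 = 2*3*-3*-4 = 72  (running total: 288)
S = 288

288


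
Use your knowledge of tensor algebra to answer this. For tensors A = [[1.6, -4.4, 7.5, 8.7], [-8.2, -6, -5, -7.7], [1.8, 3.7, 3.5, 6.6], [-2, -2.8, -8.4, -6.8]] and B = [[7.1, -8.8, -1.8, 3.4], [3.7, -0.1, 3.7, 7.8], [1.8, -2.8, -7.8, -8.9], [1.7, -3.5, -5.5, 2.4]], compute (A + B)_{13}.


Tensor addition is component-wise: (A + B)_{ij} = A_{ij} + B_{ij}.
A_{13} = 7.5
B_{13} = -1.8
(A + B)_{13} = 7.5 + -1.8 = 5.7

5.7


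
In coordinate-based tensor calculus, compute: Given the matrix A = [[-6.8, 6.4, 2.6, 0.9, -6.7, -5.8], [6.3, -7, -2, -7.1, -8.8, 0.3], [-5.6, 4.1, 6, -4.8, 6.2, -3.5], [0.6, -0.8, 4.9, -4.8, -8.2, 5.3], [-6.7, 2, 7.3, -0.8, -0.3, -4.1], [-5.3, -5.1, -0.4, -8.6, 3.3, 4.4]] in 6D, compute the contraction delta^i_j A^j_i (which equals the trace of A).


The contraction (trace) of a rank-2 tensor is the sum of its diagonal elements.
Diagonal entries: A[1,1] = -6.8, A[2,2] = -7, A[3,3] = 6, A[4,4] = -4.8, A[5,5] = -0.3, A[6,6] = 4.4
Tr(A) = -6.8 + -7 + 6 + -4.8 + -0.3 + 4.4 = -8.5

-8.5


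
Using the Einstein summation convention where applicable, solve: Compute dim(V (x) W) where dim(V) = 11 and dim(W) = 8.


The dimension of a tensor product is the product of dimensions.
dim(V) = 11, dim(W) = 8
dim(V (x) W) = 11 * 8 = 88

88


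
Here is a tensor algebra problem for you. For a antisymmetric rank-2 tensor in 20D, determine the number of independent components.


A antisymmetric rank-2 tensor in d dimensions has d(d-1)/2 independent components.
d = 20
d(d-1)/2 = 20 * 19 / 2 = 380 / 2 = 190

190


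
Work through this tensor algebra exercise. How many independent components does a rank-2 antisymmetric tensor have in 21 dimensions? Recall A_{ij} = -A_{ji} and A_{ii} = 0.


An antisymmetric rank-2 tensor satisfies A_{ij} = -A_{ji}, so diagonal entries are zero.
The independent components are the upper-triangular entries: C(n, 2) = n(n-1)/2.
n = 21
C(21, 2) = 21 * 20 / 2 = 420 / 2 = 210

210


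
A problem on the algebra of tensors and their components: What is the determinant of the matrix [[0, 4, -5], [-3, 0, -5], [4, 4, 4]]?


Expanding along the first row, det(A) = a11*M_11 - a12*M_12 + a13*M_13, where M_1j is the (1,j) minor.
Minor M_11 = 0*4 - -5*4 = 20
Minor M_12 = -3*4 - -5*4 = 8
Minor M_13 = -3*4 - 0*4 = -12
det = 0*(20) - 4*(8) + -5*(-12)
    = 0 - 32 + 60
    = 28

28


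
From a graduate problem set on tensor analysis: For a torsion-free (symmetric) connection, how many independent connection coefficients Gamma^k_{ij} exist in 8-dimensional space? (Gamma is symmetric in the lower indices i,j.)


Christoffel symbols Gamma^k_{ij} are symmetric in i,j, so there are d * d(d+1)/2 independent symbols.
d = 8
d(d+1)/2 = 8 * 9 / 2 = 36
Total = 8 * 36 = 288

288


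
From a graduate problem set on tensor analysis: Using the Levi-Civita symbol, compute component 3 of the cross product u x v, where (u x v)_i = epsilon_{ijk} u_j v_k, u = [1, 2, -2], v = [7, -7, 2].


(u x v)_3 = sum_{j,k} epsilon_{3jk} u_j v_k. Only permutations of (1,2,3) contribute; the two non-zero terms are:
eps_{312} u_1 v_2 = 1 * 1 * -7 = -7
eps_{321} u_2 v_1 = -1 * 2 * 7 = -14
(u x v)_3 = -21

-21


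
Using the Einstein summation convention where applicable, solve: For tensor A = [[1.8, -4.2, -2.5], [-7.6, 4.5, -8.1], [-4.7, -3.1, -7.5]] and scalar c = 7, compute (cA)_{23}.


Scalar multiplication: (cA)_{ij} = c * A_{ij}.
c = 7
A_{23} = -8.1
(cA)_{23} = 7 * -8.1 = -56.7

-56.7


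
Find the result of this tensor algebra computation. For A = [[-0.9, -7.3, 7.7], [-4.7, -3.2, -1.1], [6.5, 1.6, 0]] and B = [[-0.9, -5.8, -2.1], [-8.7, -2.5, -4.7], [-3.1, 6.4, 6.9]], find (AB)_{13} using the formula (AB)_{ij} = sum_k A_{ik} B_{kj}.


(AB)_{ij} = sum_k A_{ik} B_{kj}.
For i=1, j=3:
A_{11} * B_{13} = -0.9 * -2.1 = 1.89
A_{12} * B_{23} = -7.3 * -4.7 = 34.31
A_{13} * B_{33} = 7.7 * 6.9 = 53.13
Sum = 1.89 + 34.31 + 53.13 = 89.33

89.33


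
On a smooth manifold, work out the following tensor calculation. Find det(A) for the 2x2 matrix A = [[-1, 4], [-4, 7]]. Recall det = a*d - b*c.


For a 2x2 matrix [[a, b], [c, d]], det = a*d - b*c.
a = -1, b = 4, c = -4, d = 7
a*d = -1 * 7 = -7
b*c = 4 * -4 = -16
det = -7 - -16 = 9

9


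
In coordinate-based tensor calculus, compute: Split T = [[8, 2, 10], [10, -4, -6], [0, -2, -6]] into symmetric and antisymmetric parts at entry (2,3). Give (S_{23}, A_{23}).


T_{23} = -6
T_{32} = -2
S_{23} = (-6 + -2)/2 = -8/2 = -4
A_{23} = (-6 - -2)/2 = -4/2 = -2
Check: S + A = -4 + -2 = -6 = T_{23}.

(-4, -2)


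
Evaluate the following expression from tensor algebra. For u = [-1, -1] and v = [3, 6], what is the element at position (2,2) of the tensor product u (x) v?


The outer product entry T_{ij} = u_i * v_j.
We need i=2, j=2.
u_2 = -1, v_2 = 6
T_{2,2} = -1 * 6 = -6

-6


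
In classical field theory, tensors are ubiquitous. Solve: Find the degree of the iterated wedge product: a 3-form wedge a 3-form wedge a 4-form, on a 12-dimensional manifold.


The degree of a wedge product is the sum of the degrees of the individual forms.
Degrees: 3, 3, 4
Total degree = 3 + 3 + 4 = 10

10


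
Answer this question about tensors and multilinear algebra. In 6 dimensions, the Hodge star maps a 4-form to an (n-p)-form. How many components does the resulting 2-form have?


The Hodge dual of a p-form on an n-dimensional manifold is an (n-p)-form.
n = 6, p = 4, so dual degree = 6 - 4 = 2
The number of components is C(n, n-p) = C(6, 2) = 15

15


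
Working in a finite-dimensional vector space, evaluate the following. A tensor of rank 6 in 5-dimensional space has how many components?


The number of components of a rank-r tensor in d dimensions is d^r.
Here d = 5 and r = 6.
5^6 = 15625

15625


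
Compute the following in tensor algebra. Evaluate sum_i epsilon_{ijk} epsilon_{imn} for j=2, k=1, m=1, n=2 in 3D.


Using the identity: epsilon_{ijk} epsilon_{imn} = delta_{jm} delta_{kn} - delta_{jn} delta_{km}.
delta_{21} = 0
delta_{12} = 0
delta_{22} = 1
delta_{11} = 1
Result = 0 * 0 - 1 * 1 = 0 - 1 = -1

-1


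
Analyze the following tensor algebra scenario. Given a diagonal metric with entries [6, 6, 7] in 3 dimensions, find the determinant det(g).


For a diagonal metric, the determinant is the product of diagonal entries.
Diagonal entries: 6, 6, 7
det(g) = 6 * 6 * 7 = 252

252


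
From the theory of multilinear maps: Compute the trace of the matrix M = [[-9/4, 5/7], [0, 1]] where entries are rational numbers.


The trace is the sum of diagonal entries.
Diagonal: M[1,1] = -9/4, M[2,2] = 1
Tr(M) = -9/4 + 1
Computing step by step:
After adding M[1,1]: -9/4
After adding M[2,2]: -5/4
Tr(M) = -5/4

-5/4


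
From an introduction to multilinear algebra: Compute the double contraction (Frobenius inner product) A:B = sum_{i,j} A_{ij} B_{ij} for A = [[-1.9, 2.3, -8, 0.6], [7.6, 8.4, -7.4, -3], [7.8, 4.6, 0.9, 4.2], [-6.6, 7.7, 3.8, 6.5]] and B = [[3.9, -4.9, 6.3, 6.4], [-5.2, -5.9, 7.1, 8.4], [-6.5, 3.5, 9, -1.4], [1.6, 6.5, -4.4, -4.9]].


A:B = sum over all i,j of A_{ij} * B_{ij}.
Row 1: -1.9*3.9=-7.41, 2.3*-4.9=-11.27, -8*6.3=-50.4, 0.6*6.4=3.84 => row sum = -65.24
Row 2: 7.6*-5.2=-39.52, 8.4*-5.9=-49.56, -7.4*7.1=-52.54, -3*8.4=-25.2 => row sum = -166.82
Row 3: 7.8*-6.5=-50.7, 4.6*3.5=16.1, 0.9*9=8.1, 4.2*-1.4=-5.88 => row sum = -32.38
Row 4: -6.6*1.6=-10.56, 7.7*6.5=50.05, 3.8*-4.4=-16.72, 6.5*-4.9=-31.85 => row sum = -9.08
Total = -65.24 + -166.82 + -32.38 + -9.08 = -273.52

-273.52


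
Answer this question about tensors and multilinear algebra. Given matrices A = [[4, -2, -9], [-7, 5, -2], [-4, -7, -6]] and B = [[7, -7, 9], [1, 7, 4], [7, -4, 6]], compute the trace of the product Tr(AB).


Tr(AB) = sum_i (AB)_{ii} where (AB)_{ii} = sum_k A_{ik} B_{ki}.
(AB)_{11} = 4*7 + -2*1 + -9*7 = -37
(AB)_{22} = -7*-7 + 5*7 + -2*-4 = 92
(AB)_{33} = -4*9 + -7*4 + -6*6 = -100
Tr(AB) = -37 + 92 + -100 = -45

-45


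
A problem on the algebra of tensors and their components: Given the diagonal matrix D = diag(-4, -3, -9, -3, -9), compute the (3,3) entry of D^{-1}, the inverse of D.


For a diagonal matrix, the inverse has entries (D^{-1})_{ii} = 1/d_{ii}.
The diagonal entries are: d_{11} = -4, d_{22} = -3, d_{33} = -9, d_{44} = -3, d_{55} = -9
We need (D^{-1})_{33} = 1/d_{33} = 1/-9 = -1/9

-1/9


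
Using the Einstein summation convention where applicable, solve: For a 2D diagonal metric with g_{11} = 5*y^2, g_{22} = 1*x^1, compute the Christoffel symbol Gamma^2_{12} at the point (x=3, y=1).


For a diagonal metric, Gamma^k_{ij} = (1/2) g^{kk} (dg_{ik}/dx_j + dg_{jk}/dx_i - dg_{ij}/dx_k).
The metric is diagonal, so g_{ab} = 0 for a != b.
At the given point: g_{11} = 5, g_{22} = 3
g^{22} = 1/3
dg_{12}/dx_2 = 0 (off-diagonal)
dg_{22}/dx_1 = dg_{22}/dx_1 = 1
dg_{12}/dx_2 = 0 (off-diagonal)
Numerator = 0 + 1 - 0 = 1
Gamma^2_{12} = 1 / (2 * 3) = 1/6

1/6


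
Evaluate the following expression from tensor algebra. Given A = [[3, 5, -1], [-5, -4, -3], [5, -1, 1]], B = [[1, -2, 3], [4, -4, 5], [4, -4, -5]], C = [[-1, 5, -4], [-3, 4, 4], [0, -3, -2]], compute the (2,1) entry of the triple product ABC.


(ABC)_{21} = sum_m (AB)_{2m} C_{m1}. First compute row 2 of AB.
(AB)_{21} = -5*1 + -4*4 + -3*4 = -33
(AB)_{22} = -5*-2 + -4*-4 + -3*-4 = 38
(AB)_{23} = -5*3 + -4*5 + -3*-5 = -20
Now contract with column 1 of C:
(AB)_{21} * C_{11} = -33 * -1 = 33
(AB)_{22} * C_{21} = 38 * -3 = -114
(AB)_{23} * C_{31} = -20 * 0 = 0
(ABC)_{21} = 33 + -114 + 0 = -81

-81


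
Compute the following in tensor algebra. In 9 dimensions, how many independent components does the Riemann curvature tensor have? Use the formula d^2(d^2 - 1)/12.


The Riemann tensor in d dimensions has d^2(d^2 - 1)/12 independent components.
d = 9, so d^2 = 81
d^2 - 1 = 80
d^2(d^2 - 1) = 81 * 80 = 6480
Divide by 12: 6480 / 12 = 540

540


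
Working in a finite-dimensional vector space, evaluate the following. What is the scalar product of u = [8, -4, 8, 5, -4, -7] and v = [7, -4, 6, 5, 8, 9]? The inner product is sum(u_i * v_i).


The inner product u . v = sum of u_i * v_i.
Term-by-term: 8 * 7, -4 * -4, 8 * 6, 5 * 5, -4 * 8, -7 * 9
Products: 56, 16, 48, 25, -32, -63
Sum = 56 + 16 + 48 + 25 + -32 + -63 = 50

50


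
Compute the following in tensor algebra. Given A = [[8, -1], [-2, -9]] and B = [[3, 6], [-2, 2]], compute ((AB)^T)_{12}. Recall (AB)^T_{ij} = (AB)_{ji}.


(AB)^T_{ij} = (AB)_{ji} = sum_k A_{jk} B_{ki}.
For i=1, j=2 we need (AB)_{21}:
A_{21} * B_{11} = -2 * 3 = -6
A_{22} * B_{21} = -9 * -2 = 18
Sum = -6 + 18 = 12

12


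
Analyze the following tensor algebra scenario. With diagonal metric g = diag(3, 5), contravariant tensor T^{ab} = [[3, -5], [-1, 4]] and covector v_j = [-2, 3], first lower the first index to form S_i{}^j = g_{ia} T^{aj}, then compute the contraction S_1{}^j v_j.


Step 1: lower the first index. For a diagonal metric, g_{ia} T^{aj} = g_{ii} T^{ij} (no sum on i).
g_{11} = 3
S_1{}^1 = 3 * T^{11} = 3 * 3 = 9
S_1{}^2 = 3 * T^{12} = 3 * -5 = -15
Step 2: contract S_1{}^j with v_j.
S_1{}^1 * v_1 = 9 * -2 = -18
S_1{}^2 * v_2 = -15 * 3 = -45
Result = -18 + -45 = -63

-63


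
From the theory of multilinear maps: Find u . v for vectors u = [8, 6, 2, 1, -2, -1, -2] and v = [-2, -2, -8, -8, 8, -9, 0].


The inner product u . v = sum of u_i * v_i.
Term-by-term: 8 * -2, 6 * -2, 2 * -8, 1 * -8, -2 * 8, -1 * -9, -2 * 0
Products: -16, -12, -16, -8, -16, 9, 0
Sum = -16 + -12 + -16 + -8 + -16 + 9 + 0 = -59

-59


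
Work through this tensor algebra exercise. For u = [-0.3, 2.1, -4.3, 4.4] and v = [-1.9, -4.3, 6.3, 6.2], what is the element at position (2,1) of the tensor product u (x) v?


The outer product entry T_{ij} = u_i * v_j.
We need i=2, j=1.
u_2 = 2.1, v_1 = -1.9
T_{2,1} = 2.1 * -1.9 = -3.99

-3.99


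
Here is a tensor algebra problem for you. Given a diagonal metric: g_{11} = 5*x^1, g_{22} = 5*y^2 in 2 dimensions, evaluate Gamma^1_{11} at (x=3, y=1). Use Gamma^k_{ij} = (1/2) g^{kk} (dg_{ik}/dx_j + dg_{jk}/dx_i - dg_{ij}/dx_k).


For a diagonal metric, Gamma^k_{ij} = (1/2) g^{kk} (dg_{ik}/dx_j + dg_{jk}/dx_i - dg_{ij}/dx_k).
The metric is diagonal, so g_{ab} = 0 for a != b.
At the given point: g_{11} = 15, g_{22} = 5
g^{11} = 1/15
dg_{11}/dx_1 = dg_{11}/dx_1 = 5
dg_{11}/dx_1 = dg_{11}/dx_1 = 5
dg_{11}/dx_1 = dg_{11}/dx_1 = 5
Numerator = 5 + 5 - 5 = 5
Gamma^1_{11} = 5 / (2 * 15) = 1/6

1/6


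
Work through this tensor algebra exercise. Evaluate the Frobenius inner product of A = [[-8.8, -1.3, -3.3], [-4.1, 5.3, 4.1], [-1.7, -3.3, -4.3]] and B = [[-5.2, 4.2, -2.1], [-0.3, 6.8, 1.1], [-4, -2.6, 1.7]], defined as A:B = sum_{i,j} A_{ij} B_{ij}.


A:B = sum over all i,j of A_{ij} * B_{ij}.
Row 1: -8.8*-5.2=45.76, -1.3*4.2=-5.46, -3.3*-2.1=6.93 => row sum = 47.23
Row 2: -4.1*-0.3=1.23, 5.3*6.8=36.04, 4.1*1.1=4.51 => row sum = 41.78
Row 3: -1.7*-4=6.8, -3.3*-2.6=8.58, -4.3*1.7=-7.31 => row sum = 8.07
Total = 47.23 + 41.78 + 8.07 = 97.08

97.08


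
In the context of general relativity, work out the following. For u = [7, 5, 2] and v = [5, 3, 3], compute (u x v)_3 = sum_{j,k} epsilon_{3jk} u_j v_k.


(u x v)_3 = sum_{j,k} epsilon_{3jk} u_j v_k. Only permutations of (1,2,3) contribute; the two non-zero terms are:
eps_{312} u_1 v_2 = 1 * 7 * 3 = 21
eps_{321} u_2 v_1 = -1 * 5 * 5 = -25
(u x v)_3 = -4

-4


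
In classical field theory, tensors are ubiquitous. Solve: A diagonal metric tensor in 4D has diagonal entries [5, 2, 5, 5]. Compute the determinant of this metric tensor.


For a diagonal metric, the determinant is the product of diagonal entries.
Diagonal entries: 5, 2, 5, 5
det(g) = 5 * 2 * 5 * 5 = 250

250


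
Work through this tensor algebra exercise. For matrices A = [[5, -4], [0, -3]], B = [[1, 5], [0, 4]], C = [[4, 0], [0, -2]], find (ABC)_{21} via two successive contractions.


(ABC)_{21} = sum_m (AB)_{2m} C_{m1}. First compute row 2 of AB.
(AB)_{21} = 0*1 + -3*0 = 0
(AB)_{22} = 0*5 + -3*4 = -12
Now contract with column 1 of C:
(AB)_{21} * C_{11} = 0 * 4 = 0
(AB)_{22} * C_{21} = -12 * 0 = 0
(ABC)_{21} = 0 + 0 = 0

0


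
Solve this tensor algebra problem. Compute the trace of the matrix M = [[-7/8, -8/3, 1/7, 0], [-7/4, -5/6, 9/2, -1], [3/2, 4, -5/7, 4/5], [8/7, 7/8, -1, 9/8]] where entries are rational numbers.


The trace is the sum of diagonal entries.
Diagonal: M[1,1] = -7/8, M[2,2] = -5/6, M[3,3] = -5/7, M[4,4] = 9/8
Tr(M) = -7/8 + -5/6 + -5/7 + 9/8
Computing step by step:
After adding M[1,1]: -7/8
After adding M[2,2]: -41/24
After adding M[3,3]: -407/168
After adding M[4,4]: -109/84
Tr(M) = -109/84

-109/84


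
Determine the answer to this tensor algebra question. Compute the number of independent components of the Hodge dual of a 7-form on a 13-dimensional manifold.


The Hodge dual of a p-form on an n-dimensional manifold is an (n-p)-form.
n = 13, p = 7, so dual degree = 13 - 7 = 6
The number of components is C(n, n-p) = C(13, 6) = 1716

1716


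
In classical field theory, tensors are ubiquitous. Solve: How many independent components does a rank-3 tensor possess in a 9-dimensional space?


The number of components of a rank-r tensor in d dimensions is d^r.
Here d = 9 and r = 3.
9^3 = 729

729


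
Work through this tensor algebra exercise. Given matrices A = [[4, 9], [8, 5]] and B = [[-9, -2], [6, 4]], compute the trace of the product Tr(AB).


Tr(AB) = sum_i (AB)_{ii} where (AB)_{ii} = sum_k A_{ik} B_{ki}.
(AB)_{11} = 4*-9 + 9*6 = 18
(AB)_{22} = 8*-2 + 5*4 = 4
Tr(AB) = 18 + 4 = 22

22


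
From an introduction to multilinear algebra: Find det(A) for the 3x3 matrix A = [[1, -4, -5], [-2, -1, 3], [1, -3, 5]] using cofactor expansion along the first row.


Expanding along the first row, det(A) = a11*M_11 - a12*M_12 + a13*M_13, where M_1j is the (1,j) minor.
Minor M_11 = -1*5 - 3*-3 = 4
Minor M_12 = -2*5 - 3*1 = -13
Minor M_13 = -2*-3 - -1*1 = 7
det = 1*(4) - -4*(-13) + -5*(7)
    = 4 - 52 + -35
    = -83

-83


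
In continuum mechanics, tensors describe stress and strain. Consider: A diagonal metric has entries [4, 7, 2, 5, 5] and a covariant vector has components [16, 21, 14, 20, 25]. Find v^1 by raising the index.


To raise an index with a diagonal metric: v^i = v_i / g_{ii}.
For index 1: v_1 = 16, g_{11} = 4
v^1 = 16 / 4 = 4

4


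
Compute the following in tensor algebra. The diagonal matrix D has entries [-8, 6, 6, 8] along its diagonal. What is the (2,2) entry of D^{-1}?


For a diagonal matrix, the inverse has entries (D^{-1})_{ii} = 1/d_{ii}.
The diagonal entries are: d_{11} = -8, d_{22} = 6, d_{33} = 6, d_{44} = 8
We need (D^{-1})_{22} = 1/d_{22} = 1/6 = 1/6

1/6


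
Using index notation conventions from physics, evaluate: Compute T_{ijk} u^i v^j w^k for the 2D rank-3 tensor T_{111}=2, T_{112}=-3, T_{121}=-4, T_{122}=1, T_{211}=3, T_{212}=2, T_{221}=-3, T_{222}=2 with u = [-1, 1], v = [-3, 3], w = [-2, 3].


S = sum over i,j,k of T_{ijk} u_i v_j w_k. Expanding all 8 terms:
T_{111}*u_1*v_1*w_1 = 2*-1*-3*-2 = -12  (running total: -12)
T_{112}*u_1*v_1*w_2 = -3*-1*-3*3 = -27  (running total: -39)
T_{121}*u_1*v_2*w_1 = -4*-1*3*-2 = -24  (running total: -63)
T_{122}*u_1*v_2*w_2 = 1*-1*3*3 = -9  (running total: -72)
T_{211}*u_2*v_1*w_1 = 3*1*-3*-2 = 18  (running total: -54)
T_{212}*u_2*v_1*w_2 = 2*1*-3*3 = -18  (running total: -72)
T_{221}*u_2*v_2*w_1 = -3*1*3*-2 = 18  (running total: -54)
T_{222}*u_2*v_2*w_2 = 2*1*3*3 = 18  (running total: -36)
S = -36

-36


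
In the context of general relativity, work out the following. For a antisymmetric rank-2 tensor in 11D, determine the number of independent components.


A antisymmetric rank-2 tensor in d dimensions has d(d-1)/2 independent components.
d = 11
d(d-1)/2 = 11 * 10 / 2 = 110 / 2 = 55

55


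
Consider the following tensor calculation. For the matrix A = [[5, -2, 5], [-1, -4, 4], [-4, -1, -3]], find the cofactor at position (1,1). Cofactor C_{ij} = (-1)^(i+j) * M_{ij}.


To find cofactor C_{11}, delete row 1 and column 1.
The resulting 2x2 submatrix is: [[-4, 4], [-1, -3]]
Minor M_{11} = -4*-3 - 4*-1
  = 12 - -4 = 16
Sign = (-1)^(1+1) = (-1)^2 = 1
Cofactor C_{11} = 1 * 16 = 16

16


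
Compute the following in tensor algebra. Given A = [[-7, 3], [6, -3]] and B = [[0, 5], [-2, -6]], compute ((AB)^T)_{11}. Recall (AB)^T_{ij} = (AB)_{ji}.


(AB)^T_{ij} = (AB)_{ji} = sum_k A_{jk} B_{ki}.
For i=1, j=1 we need (AB)_{11}:
A_{11} * B_{11} = -7 * 0 = 0
A_{12} * B_{21} = 3 * -2 = -6
Sum = 0 + -6 = -6

-6


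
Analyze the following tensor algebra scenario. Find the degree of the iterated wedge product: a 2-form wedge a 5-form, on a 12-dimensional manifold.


The degree of a wedge product is the sum of the degrees of the individual forms.
Degrees: 2, 5
Total degree = 2 + 5 = 7

7


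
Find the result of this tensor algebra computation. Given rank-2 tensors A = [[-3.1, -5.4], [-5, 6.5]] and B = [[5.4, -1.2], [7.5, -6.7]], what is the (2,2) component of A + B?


Tensor addition is component-wise: (A + B)_{ij} = A_{ij} + B_{ij}.
A_{22} = 6.5
B_{22} = -6.7
(A + B)_{22} = 6.5 + -6.7 = -0.2

-0.2


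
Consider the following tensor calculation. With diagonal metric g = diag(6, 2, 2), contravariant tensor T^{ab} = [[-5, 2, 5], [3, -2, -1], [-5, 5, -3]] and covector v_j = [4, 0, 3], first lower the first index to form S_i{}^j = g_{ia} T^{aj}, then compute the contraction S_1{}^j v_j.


Step 1: lower the first index. For a diagonal metric, g_{ia} T^{aj} = g_{ii} T^{ij} (no sum on i).
g_{11} = 6
S_1{}^1 = 6 * T^{11} = 6 * -5 = -30
S_1{}^2 = 6 * T^{12} = 6 * 2 = 12
S_1{}^3 = 6 * T^{13} = 6 * 5 = 30
Step 2: contract S_1{}^j with v_j.
S_1{}^1 * v_1 = -30 * 4 = -120
S_1{}^2 * v_2 = 12 * 0 = 0
S_1{}^3 * v_3 = 30 * 3 = 90
Result = -120 + 0 + 90 = -30

-30


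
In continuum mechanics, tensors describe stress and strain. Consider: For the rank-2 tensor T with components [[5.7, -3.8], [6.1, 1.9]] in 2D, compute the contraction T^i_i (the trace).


The contraction (trace) of a rank-2 tensor is the sum of its diagonal elements.
Diagonal entries: A[1,1] = 5.7, A[2,2] = 1.9
Tr(A) = 5.7 + 1.9 = 7.6

7.6


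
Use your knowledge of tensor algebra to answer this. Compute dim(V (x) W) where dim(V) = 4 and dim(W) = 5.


The dimension of a tensor product is the product of dimensions.
dim(V) = 4, dim(W) = 5
dim(V (x) W) = 4 * 5 = 20

20


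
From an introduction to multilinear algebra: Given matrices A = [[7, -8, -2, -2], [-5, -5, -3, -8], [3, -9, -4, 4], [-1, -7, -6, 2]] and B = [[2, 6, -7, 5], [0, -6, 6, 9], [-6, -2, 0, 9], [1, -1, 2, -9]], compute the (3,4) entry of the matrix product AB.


(AB)_{ij} = sum_k A_{ik} B_{kj}.
For i=3, j=4:
A_{31} * B_{14} = 3 * 5 = 15
A_{32} * B_{24} = -9 * 9 = -81
A_{33} * B_{34} = -4 * 9 = -36
A_{34} * B_{44} = 4 * -9 = -36
Sum = 15 + -81 + -36 + -36 = -138

-138


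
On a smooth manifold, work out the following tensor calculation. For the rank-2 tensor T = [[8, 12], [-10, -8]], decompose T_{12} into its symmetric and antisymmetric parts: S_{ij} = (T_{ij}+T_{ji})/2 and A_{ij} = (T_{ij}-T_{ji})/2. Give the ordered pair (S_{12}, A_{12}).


T_{12} = 12
T_{21} = -10
S_{12} = (12 + -10)/2 = 2/2 = 1
A_{12} = (12 - -10)/2 = 22/2 = 11
Check: S + A = 1 + 11 = 12 = T_{12}.

(1, 11)


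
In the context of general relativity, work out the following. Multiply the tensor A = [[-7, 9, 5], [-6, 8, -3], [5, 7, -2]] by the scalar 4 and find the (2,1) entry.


Scalar multiplication: (cA)_{ij} = c * A_{ij}.
c = 4
A_{21} = -6
(cA)_{21} = 4 * -6 = -24

-24


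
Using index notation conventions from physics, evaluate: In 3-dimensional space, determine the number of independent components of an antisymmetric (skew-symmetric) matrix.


An antisymmetric rank-2 tensor satisfies A_{ij} = -A_{ji}, so diagonal entries are zero.
The independent components are the upper-triangular entries: C(n, 2) = n(n-1)/2.
n = 3
C(3, 2) = 3 * 2 / 2 = 6 / 2 = 3

3
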